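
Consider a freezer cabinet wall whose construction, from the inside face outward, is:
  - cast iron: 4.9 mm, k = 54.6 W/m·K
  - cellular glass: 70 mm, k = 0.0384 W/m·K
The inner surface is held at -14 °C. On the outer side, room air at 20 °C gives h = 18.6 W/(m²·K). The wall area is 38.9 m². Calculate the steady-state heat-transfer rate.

Thermal resistances in series:
R_cast iron = L/(kA) = 0.0049/(54.6×38.9) = 2.307×10^-6 K/W
R_cellular glass = L/(kA) = 0.07/(0.0384×38.9) = 0.04686 K/W
R_outer film = 1/(h_o·A) = 1/(18.6×38.9) = 0.001382 K/W
R_total = 0.04825 K/W
Q = ΔT / R_total = 34 / 0.04825

Q ≈ 705 W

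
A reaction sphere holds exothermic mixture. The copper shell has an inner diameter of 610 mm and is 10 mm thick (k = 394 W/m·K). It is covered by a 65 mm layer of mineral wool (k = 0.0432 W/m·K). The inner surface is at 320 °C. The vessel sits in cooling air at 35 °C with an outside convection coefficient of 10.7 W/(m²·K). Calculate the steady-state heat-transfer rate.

Q ≈ 271 W

Radial (spherical) resistances in series:
R_copper shell = (1/0.305 − 1/0.315)/(4π×394) = 2.102×10^-5 K/W
R_mineral wool = (1/0.315 − 1/0.38)/(4π×0.0432) = 1 K/W
R_outer film = 1/(h·4πr_o²) = 1/(10.7×4π×0.38²) = 0.0515 K/W
R_total = 1.052 K/W
Q = ΔT/R_total = 285/1.052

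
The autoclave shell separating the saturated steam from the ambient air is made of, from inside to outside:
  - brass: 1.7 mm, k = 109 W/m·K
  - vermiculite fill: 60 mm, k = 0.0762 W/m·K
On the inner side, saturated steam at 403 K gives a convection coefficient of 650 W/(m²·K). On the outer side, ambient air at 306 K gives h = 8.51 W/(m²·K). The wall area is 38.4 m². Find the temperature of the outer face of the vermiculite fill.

Thermal resistances in series:
R_inner film = 1/(h_i·A) = 1/(650×38.4) = 4.006×10^-5 K/W
R_brass = L/(kA) = 0.0017/(109×38.4) = 4.062×10^-7 K/W
R_vermiculite fill = L/(kA) = 0.06/(0.0762×38.4) = 0.02051 K/W
R_outer film = 1/(h_o·A) = 1/(8.51×38.4) = 0.00306 K/W
R_total = 0.02361 K/W;  Q = ΔT/R_total = 97/0.02361 = 4109 W
T_interface = T_inner − Q·ΣR(inner→interface) = 403 − 4110×0.02055

T ≈ 319 K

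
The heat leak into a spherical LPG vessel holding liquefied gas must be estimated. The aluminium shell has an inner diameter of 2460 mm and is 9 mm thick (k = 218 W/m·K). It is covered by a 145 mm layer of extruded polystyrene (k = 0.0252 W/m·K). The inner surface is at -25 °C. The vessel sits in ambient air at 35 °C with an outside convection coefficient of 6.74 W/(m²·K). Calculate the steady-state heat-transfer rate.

Q ≈ 220 W

Each spherical layer contributes R = (1/r_i − 1/r_o)/(4πk):
R_aluminium shell = (1/1.23 − 1/1.239)/(4π×218) = 2.156×10^-6 K/W
R_extruded polystyrene = (1/1.239 − 1/1.384)/(4π×0.0252) = 0.267 K/W
R_outer film = 1/(h·4πr_o²) = 1/(6.74×4π×1.384²) = 0.006164 K/W
R_total = 0.2732 K/W
Q = ΔT/R_total = 60/0.2732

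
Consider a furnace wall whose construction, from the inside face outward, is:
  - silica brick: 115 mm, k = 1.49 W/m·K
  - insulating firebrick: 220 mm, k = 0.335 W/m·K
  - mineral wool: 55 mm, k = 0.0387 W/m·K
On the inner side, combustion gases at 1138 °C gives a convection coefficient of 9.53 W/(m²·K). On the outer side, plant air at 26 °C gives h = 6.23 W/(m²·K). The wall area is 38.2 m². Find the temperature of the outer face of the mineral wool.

T ≈ 99.7 °C

Treating each layer as a thermal resistance in series:
R_inner film = 1/(h_i·A) = 1/(9.53×38.2) = 0.002747 K/W
R_silica brick = L/(kA) = 0.115/(1.49×38.2) = 0.00202 K/W
R_insulating firebrick = L/(kA) = 0.22/(0.335×38.2) = 0.01719 K/W
R_mineral wool = L/(kA) = 0.055/(0.0387×38.2) = 0.0372 K/W
R_outer film = 1/(h_o·A) = 1/(6.23×38.2) = 0.004202 K/W
R_total = 0.06336 K/W;  Q = ΔT/R_total = 1112/0.06336 = 17550 W
T_interface = T_inner − Q·ΣR(inner→interface) = 1138 − 17500×0.05916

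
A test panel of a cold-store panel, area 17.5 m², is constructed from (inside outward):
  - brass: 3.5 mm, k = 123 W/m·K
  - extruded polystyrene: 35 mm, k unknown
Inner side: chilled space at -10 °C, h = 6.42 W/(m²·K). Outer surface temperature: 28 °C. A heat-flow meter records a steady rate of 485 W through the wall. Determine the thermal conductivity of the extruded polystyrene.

Thermal resistances in series:
R_inner film = 1/(h_i·A) = 1/(6.42×17.5) = 0.008901 K/W
R_brass = L/(kA) = 0.0035/(123×17.5) = 1.626×10^-6 K/W
Sum of known resistances R_other = 0.008902 K/W
Total R = ΔT/Q = 38/485 = 0.07835 K/W
R_extruded polystyrene = R_total − R_other = 0.06945 K/W
k = L/(R·A) = 0.035/(0.06945×17.5)

k ≈ 0.0288 W/(m·K)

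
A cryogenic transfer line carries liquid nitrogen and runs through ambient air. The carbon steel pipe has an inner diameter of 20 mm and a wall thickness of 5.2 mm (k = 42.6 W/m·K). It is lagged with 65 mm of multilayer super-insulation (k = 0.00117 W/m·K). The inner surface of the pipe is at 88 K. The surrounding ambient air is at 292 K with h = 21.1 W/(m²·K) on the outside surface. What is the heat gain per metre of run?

q′ ≈ 0.901 W/m

Radial resistances (cylindrical: R_cond = ln(r_o/r_i)/(2πkL), R_conv = 1/(h·2πrL)):
R_carbon steel pipe wall = ln(15.2/10)/(2π×42.6×1) = 0.001564 K/W
R_multilayer super-insulation = ln(80.2/15.2)/(2π×0.00117×1) = 226.2 K/W
R_outer film = 1/(h_o·2πr_oL) = 1/(21.1×2π×0.0802×1) = 0.09405 K/W
R_total = 226.3 K/W
Q = ΔT/R_total = 204/226.3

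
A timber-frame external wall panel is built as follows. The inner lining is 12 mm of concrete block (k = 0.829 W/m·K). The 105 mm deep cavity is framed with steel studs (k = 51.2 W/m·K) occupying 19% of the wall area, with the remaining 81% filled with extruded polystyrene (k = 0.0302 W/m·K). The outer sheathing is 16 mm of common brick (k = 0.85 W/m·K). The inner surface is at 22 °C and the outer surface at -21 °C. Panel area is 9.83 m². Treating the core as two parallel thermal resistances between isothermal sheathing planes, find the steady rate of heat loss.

Q ≈ 9590 W

Sheathing layers in series; stud and cavity paths in parallel between them.
R_inner = 0.012/(0.829×9.83) = 0.001473 K/W
R_stud  = 0.105/(51.2×0.19×9.83) = 0.001098 K/W
R_cav   = 0.105/(0.0302×0.81×9.83) = 0.4367 K/W
1/R_core = 1/R_stud + 1/R_cav → R_core = 0.001095 K/W
R_outer = 0.016/(0.85×9.83) = 0.001915 K/W
R_total = 0.004483 K/W
Q = ΔT/R_total = 43/0.004483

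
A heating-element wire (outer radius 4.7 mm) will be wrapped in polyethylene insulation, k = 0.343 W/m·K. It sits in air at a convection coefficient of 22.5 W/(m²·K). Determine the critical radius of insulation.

For a cylinder r_cr = k/h = 0.343/22.5
r_cr = 15.2 mm; since the bare radius (4.7 mm) is below r_cr, adding a thin layer of insulation will *increase* heat loss.

r_cr ≈ 15.2 mm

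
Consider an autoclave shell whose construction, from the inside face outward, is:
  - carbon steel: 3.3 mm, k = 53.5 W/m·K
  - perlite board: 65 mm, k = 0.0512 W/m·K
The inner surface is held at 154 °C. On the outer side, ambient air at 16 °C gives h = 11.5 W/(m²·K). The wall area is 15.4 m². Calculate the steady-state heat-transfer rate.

Series thermal resistances:
R_carbon steel = L/(kA) = 0.0033/(53.5×15.4) = 4.005×10^-6 K/W
R_perlite board = L/(kA) = 0.065/(0.0512×15.4) = 0.08244 K/W
R_outer film = 1/(h_o·A) = 1/(11.5×15.4) = 0.005647 K/W
R_total = 0.08809 K/W
Q = ΔT / R_total = 138 / 0.08809

Q ≈ 1570 W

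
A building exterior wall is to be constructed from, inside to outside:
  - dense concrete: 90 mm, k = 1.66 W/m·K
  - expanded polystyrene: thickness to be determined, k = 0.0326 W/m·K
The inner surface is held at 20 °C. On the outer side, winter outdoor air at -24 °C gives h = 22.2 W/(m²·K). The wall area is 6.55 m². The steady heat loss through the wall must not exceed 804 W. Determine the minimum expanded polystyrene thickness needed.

Using the resistance-network approach (series):
R_dense concrete = L/(kA) = 0.09/(1.66×6.55) = 0.008277 K/W
R_outer film = 1/(h_o·A) = 1/(22.2×6.55) = 0.006877 K/W
Sum of the known resistances R_other = 0.01515 K/W
Required total resistance R_tot = ΔT/Q_allow = 44/804 = 0.05473 K/W
R_expanded polystyrene = R_tot − R_other = 0.03957 K/W
L = R·k·A = 0.03957×0.0326×6.55

L ≈ 8.45 mm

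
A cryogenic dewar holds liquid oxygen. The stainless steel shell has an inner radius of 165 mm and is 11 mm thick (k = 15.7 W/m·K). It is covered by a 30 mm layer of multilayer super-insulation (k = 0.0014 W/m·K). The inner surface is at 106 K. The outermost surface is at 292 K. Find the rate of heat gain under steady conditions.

Q ≈ 3.95 W

Radial (spherical) resistances in series:
R_stainless steel shell = (1/0.165 − 1/0.176)/(4π×15.7) = 0.00192 K/W
R_multilayer super-insulation = (1/0.176 − 1/0.206)/(4π×0.0014) = 47.03 K/W
R_total = 47.04 K/W
Q = ΔT/R_total = 186/47.04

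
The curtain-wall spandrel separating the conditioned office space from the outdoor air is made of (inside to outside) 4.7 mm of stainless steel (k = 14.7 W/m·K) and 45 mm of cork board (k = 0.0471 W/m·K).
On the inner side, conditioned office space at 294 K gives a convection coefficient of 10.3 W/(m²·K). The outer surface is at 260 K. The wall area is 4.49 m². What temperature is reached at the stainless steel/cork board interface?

Using the resistance-network approach (series):
R_inner film = 1/(h_i·A) = 1/(10.3×4.49) = 0.02162 K/W
R_stainless steel = L/(kA) = 0.0047/(14.7×4.49) = 7.121×10^-5 K/W
R_cork board = L/(kA) = 0.045/(0.0471×4.49) = 0.2128 K/W
R_total = 0.2345 K/W;  Q = ΔT/R_total = 34/0.2345 = 145 W
T_interface = T_inner − Q·ΣR(inner→interface) = 294 − 145×0.02169

T ≈ 291 K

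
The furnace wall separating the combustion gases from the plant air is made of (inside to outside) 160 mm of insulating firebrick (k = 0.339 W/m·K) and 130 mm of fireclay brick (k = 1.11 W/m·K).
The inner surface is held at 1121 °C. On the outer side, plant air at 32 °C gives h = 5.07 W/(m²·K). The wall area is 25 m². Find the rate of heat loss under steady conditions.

Q ≈ 34600 W

Model the wall as resistances in series:
R_insulating firebrick = L/(kA) = 0.16/(0.339×25) = 0.01888 K/W
R_fireclay brick = L/(kA) = 0.13/(1.11×25) = 0.004685 K/W
R_outer film = 1/(h_o·A) = 1/(5.07×25) = 0.00789 K/W
R_total = 0.03145 K/W
Q = ΔT / R_total = 1089 / 0.03145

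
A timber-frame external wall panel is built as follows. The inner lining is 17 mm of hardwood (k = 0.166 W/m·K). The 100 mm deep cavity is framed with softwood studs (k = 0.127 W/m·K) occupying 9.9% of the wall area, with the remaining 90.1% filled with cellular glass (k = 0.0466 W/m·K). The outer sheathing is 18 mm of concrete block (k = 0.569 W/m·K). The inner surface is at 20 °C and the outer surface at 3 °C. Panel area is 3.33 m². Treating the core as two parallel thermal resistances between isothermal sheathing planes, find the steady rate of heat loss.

Q ≈ 28.8 W

Sheathing layers in series; stud and cavity paths in parallel between them.
R_inner = 0.017/(0.166×3.33) = 0.03075 K/W
R_stud  = 0.1/(0.127×0.099×3.33) = 2.388 K/W
R_cav   = 0.1/(0.0466×0.901×3.33) = 0.7152 K/W
1/R_core = 1/R_stud + 1/R_cav → R_core = 0.5504 K/W
R_outer = 0.018/(0.569×3.33) = 0.0095 K/W
R_total = 0.5907 K/W
Q = ΔT/R_total = 17/0.5907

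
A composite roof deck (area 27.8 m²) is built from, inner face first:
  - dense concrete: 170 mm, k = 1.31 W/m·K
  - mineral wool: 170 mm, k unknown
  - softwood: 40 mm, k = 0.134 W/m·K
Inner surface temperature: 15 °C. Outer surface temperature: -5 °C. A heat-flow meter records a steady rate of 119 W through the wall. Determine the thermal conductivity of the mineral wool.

Model the wall as resistances in series:
R_dense concrete = L/(kA) = 0.17/(1.31×27.8) = 0.004668 K/W
R_softwood = L/(kA) = 0.04/(0.134×27.8) = 0.01074 K/W
Sum of known resistances R_other = 0.01541 K/W
Total R = ΔT/Q = 20/119 = 0.1681 K/W
R_mineral wool = R_total − R_other = 0.1527 K/W
k = L/(R·A) = 0.17/(0.1527×27.8)

k ≈ 0.0401 W/(m·K)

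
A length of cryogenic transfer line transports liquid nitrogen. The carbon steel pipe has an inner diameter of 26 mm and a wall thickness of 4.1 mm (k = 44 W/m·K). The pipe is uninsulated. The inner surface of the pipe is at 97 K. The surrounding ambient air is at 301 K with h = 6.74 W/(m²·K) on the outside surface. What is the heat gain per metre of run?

Cylindrical conduction, so R = ln(r₂/r₁)/(2πkL) per layer, in series:
R_carbon steel pipe wall = ln(17.1/13)/(2π×44×1) = 9.916×10^-4 K/W
R_outer film = 1/(h_o·2πr_oL) = 1/(6.74×2π×0.0171×1) = 1.381 K/W
R_total = 1.382 K/W
Q = ΔT/R_total = 204/1.382

q′ ≈ 148 W/m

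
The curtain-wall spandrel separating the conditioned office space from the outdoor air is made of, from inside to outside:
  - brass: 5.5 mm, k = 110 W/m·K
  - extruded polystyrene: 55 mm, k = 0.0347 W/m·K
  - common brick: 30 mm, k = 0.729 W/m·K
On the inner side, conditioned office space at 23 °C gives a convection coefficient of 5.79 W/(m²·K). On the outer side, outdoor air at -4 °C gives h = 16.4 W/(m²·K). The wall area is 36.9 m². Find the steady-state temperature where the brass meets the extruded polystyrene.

Thermal resistances in series:
R_inner film = 1/(h_i·A) = 1/(5.79×36.9) = 0.004681 K/W
R_brass = L/(kA) = 0.0055/(110×36.9) = 1.355×10^-6 K/W
R_extruded polystyrene = L/(kA) = 0.055/(0.0347×36.9) = 0.04295 K/W
R_common brick = L/(kA) = 0.03/(0.729×36.9) = 0.001115 K/W
R_outer film = 1/(h_o·A) = 1/(16.4×36.9) = 0.001652 K/W
R_total = 0.0504 K/W;  Q = ΔT/R_total = 27/0.0504 = 535.7 W
T_interface = T_inner − Q·ΣR(inner→interface) = 23 − 536×0.004682

T ≈ 20.5 °C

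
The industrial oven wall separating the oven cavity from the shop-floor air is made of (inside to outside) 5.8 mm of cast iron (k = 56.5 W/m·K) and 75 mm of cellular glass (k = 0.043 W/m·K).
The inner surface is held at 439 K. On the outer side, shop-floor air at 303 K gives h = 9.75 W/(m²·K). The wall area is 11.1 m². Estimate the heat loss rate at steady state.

Q ≈ 817 W

Using the resistance-network approach (series):
R_cast iron = L/(kA) = 0.0058/(56.5×11.1) = 9.248×10^-6 K/W
R_cellular glass = L/(kA) = 0.075/(0.043×11.1) = 0.1571 K/W
R_outer film = 1/(h_o·A) = 1/(9.75×11.1) = 0.00924 K/W
R_total = 0.1664 K/W
Q = ΔT / R_total = 136 / 0.1664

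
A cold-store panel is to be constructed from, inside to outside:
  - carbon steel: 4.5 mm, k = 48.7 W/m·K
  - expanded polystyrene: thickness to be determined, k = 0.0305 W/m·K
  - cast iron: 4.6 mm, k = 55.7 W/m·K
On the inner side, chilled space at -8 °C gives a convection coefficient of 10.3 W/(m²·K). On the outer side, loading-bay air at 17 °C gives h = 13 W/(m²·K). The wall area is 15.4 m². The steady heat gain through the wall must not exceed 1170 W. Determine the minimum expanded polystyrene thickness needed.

L ≈ 4.72 mm

Using the resistance-network approach (series):
R_inner film = 1/(h_i·A) = 1/(10.3×15.4) = 0.006304 K/W
R_carbon steel = L/(kA) = 0.0045/(48.7×15.4) = 6×10^-6 K/W
R_cast iron = L/(kA) = 0.0046/(55.7×15.4) = 5.363×10^-6 K/W
R_outer film = 1/(h_o·A) = 1/(13×15.4) = 0.004995 K/W
Sum of the known resistances R_other = 0.01131 K/W
Required total resistance R_tot = ΔT/Q_allow = 25/1170 = 0.02137 K/W
R_expanded polystyrene = R_tot − R_other = 0.01006 K/W
L = R·k·A = 0.01006×0.0305×15.4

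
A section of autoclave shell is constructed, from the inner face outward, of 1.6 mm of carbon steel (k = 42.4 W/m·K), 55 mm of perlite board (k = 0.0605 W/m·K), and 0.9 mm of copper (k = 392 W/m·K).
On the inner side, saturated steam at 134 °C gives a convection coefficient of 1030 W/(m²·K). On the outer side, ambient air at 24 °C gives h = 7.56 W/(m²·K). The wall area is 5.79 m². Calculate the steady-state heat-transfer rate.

Using the resistance-network approach (series):
R_inner film = 1/(h_i·A) = 1/(1030×5.79) = 1.677×10^-4 K/W
R_carbon steel = L/(kA) = 0.0016/(42.4×5.79) = 6.517×10^-6 K/W
R_perlite board = L/(kA) = 0.055/(0.0605×5.79) = 0.157 K/W
R_copper = L/(kA) = 0.0009/(392×5.79) = 3.965×10^-7 K/W
R_outer film = 1/(h_o·A) = 1/(7.56×5.79) = 0.02285 K/W
R_total = 0.18 K/W
Q = ΔT / R_total = 110 / 0.18

Q ≈ 611 W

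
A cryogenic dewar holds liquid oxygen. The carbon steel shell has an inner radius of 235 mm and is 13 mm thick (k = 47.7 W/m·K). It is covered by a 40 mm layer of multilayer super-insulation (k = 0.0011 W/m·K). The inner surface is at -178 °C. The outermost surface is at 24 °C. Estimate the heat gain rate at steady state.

For a spherical shell R = (1/r₁ − 1/r₂)/(4πk); film R = 1/(h·4πr²). In series:
R_carbon steel shell = (1/0.235 − 1/0.248)/(4π×47.7) = 3.721×10^-4 K/W
R_multilayer super-insulation = (1/0.248 − 1/0.288)/(4π×0.0011) = 40.51 K/W
R_total = 40.52 K/W
Q = ΔT/R_total = 202/40.52

Q ≈ 4.99 W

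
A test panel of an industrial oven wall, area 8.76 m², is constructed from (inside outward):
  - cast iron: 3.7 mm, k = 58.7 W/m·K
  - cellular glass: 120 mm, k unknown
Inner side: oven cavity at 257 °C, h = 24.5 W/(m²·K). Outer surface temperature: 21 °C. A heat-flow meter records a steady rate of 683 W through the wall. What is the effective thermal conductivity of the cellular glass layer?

k ≈ 0.0402 W/(m·K)

Model the wall as resistances in series:
R_inner film = 1/(h_i·A) = 1/(24.5×8.76) = 0.004659 K/W
R_cast iron = L/(kA) = 0.0037/(58.7×8.76) = 7.195×10^-6 K/W
Sum of known resistances R_other = 0.004667 K/W
Total R = ΔT/Q = 236/683 = 0.3455 K/W
R_cellular glass = R_total − R_other = 0.3409 K/W
k = L/(R·A) = 0.12/(0.3409×8.76)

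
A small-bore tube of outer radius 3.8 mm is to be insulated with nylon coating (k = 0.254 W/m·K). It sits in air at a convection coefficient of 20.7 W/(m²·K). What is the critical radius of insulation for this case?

r_cr ≈ 12.3 mm

For a cylinder r_cr = k/h = 0.254/20.7
r_cr = 12.3 mm; since the bare radius (3.8 mm) is below r_cr, adding a thin layer of insulation will *increase* heat loss.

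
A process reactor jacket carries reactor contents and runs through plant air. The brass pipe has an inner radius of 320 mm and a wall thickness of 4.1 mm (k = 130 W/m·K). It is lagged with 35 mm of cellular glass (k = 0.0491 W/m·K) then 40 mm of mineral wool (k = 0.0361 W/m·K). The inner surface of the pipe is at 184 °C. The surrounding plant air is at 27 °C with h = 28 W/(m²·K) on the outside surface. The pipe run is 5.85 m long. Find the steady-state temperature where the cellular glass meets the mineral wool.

T ≈ 120 °C

Per-layer cylindrical resistances, series-summed:
R_brass pipe wall = ln(324.1/320)/(2π×130×5.85) = 2.664×10^-6 K/W
R_cellular glass = ln(359.1/324.1)/(2π×0.0491×5.85) = 0.05682 K/W
R_mineral wool = ln(399.1/359.1)/(2π×0.0361×5.85) = 0.07959 K/W
R_outer film = 1/(h_o·2πr_oL) = 1/(28×2π×0.3991×5.85) = 0.002435 K/W
R_total = 0.1389 K/W
Q = ΔT/R_total = 157/0.1389
Q = 1130 W
T_interface = T_inner − Q·ΣR(inner→interface) = 184 − 1130×0.05682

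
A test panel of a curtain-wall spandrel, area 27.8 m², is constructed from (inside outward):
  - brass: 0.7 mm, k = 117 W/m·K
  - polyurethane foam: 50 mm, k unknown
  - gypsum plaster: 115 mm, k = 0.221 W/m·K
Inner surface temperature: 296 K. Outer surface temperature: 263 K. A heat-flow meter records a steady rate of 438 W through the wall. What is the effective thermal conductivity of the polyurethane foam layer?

k ≈ 0.0318 W/(m·K)

Thermal resistances in series:
R_brass = L/(kA) = 0.0007/(117×27.8) = 2.152×10^-7 K/W
R_gypsum plaster = L/(kA) = 0.115/(0.221×27.8) = 0.01872 K/W
Sum of known resistances R_other = 0.01872 K/W
Total R = ΔT/Q = 33/438 = 0.07534 K/W
R_polyurethane foam = R_total − R_other = 0.05662 K/W
k = L/(R·A) = 0.05/(0.05662×27.8)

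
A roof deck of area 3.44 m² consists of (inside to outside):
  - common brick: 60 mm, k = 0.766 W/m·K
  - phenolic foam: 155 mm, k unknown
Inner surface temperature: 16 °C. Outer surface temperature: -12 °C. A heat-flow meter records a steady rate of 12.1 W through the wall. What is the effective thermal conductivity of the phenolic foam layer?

k ≈ 0.0197 W/(m·K)

Model the wall as resistances in series:
R_common brick = L/(kA) = 0.06/(0.766×3.44) = 0.02277 K/W
Sum of known resistances R_other = 0.02277 K/W
Total R = ΔT/Q = 28/12.1 = 2.314 K/W
R_phenolic foam = R_total − R_other = 2.291 K/W
k = L/(R·A) = 0.155/(2.291×3.44)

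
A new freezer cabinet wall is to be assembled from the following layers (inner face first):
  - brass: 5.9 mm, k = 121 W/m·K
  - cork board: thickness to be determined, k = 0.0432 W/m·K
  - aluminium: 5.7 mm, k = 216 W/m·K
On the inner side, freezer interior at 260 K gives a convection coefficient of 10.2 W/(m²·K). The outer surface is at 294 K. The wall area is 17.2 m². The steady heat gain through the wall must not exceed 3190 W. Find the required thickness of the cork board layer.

Treating each layer as a thermal resistance in series:
R_inner film = 1/(h_i·A) = 1/(10.2×17.2) = 0.0057 K/W
R_brass = L/(kA) = 0.0059/(121×17.2) = 2.835×10^-6 K/W
R_aluminium = L/(kA) = 0.0057/(216×17.2) = 1.534×10^-6 K/W
Sum of the known resistances R_other = 0.005704 K/W
Required total resistance R_tot = ΔT/Q_allow = 34/3190 = 0.01066 K/W
R_cork board = R_tot − R_other = 0.004954 K/W
L = R·k·A = 0.004954×0.0432×17.2

L ≈ 3.68 mm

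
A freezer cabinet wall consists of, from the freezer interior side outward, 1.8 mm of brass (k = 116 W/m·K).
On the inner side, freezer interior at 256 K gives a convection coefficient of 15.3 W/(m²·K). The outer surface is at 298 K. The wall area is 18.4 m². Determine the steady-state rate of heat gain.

Treating each layer as a thermal resistance in series:
R_inner film = 1/(h_i·A) = 1/(15.3×18.4) = 0.003552 K/W
R_brass = L/(kA) = 0.0018/(116×18.4) = 8.433×10^-7 K/W
R_total = 0.003553 K/W
Q = ΔT / R_total = 42 / 0.003553

Q ≈ 11800 W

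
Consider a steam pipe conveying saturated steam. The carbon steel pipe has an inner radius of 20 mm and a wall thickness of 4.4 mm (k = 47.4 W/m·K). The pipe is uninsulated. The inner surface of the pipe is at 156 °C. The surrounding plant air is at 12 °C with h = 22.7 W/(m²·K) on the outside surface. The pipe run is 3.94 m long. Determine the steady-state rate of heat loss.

Q ≈ 1970 W

Treating each annulus and film as a series resistance:
R_carbon steel pipe wall = ln(24.4/20)/(2π×47.4×3.94) = 1.695×10^-4 K/W
R_outer film = 1/(h_o·2πr_oL) = 1/(22.7×2π×0.0244×3.94) = 0.07293 K/W
R_total = 0.0731 K/W
Q = ΔT/R_total = 144/0.0731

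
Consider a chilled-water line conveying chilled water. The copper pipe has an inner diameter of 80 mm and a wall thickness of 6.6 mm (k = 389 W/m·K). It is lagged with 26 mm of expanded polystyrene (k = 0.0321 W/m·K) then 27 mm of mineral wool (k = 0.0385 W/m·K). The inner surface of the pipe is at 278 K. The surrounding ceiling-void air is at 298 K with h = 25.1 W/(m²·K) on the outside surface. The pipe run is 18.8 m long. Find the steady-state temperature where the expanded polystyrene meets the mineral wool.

Per-layer cylindrical resistances, series-summed:
R_copper pipe wall = ln(46.6/40)/(2π×389×18.8) = 3.324×10^-6 K/W
R_expanded polystyrene = ln(72.6/46.6)/(2π×0.0321×18.8) = 0.1169 K/W
R_mineral wool = ln(99.6/72.6)/(2π×0.0385×18.8) = 0.06953 K/W
R_outer film = 1/(h_o·2πr_oL) = 1/(25.1×2π×0.0996×18.8) = 0.003386 K/W
R_total = 0.1898 K/W
Q = ΔT/R_total = 20/0.1898
Q = 105 W
T_interface = T_inner + Q·ΣR(inner→interface) = 278 + 105×0.1169

T ≈ 290 K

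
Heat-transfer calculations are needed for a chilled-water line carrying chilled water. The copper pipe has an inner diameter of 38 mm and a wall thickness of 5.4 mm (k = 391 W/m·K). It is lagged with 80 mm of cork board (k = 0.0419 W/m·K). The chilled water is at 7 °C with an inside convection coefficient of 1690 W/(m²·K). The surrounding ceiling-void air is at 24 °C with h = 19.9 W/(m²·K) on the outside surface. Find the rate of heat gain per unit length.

q′ ≈ 3.03 W/m

Per-layer cylindrical resistances, series-summed:
R_inner film = 1/(h_i·2πr₁L) = 1/(1690×2π×0.019×1) = 0.004957 K/W
R_copper pipe wall = ln(24.4/19)/(2π×391×1) = 1.018×10^-4 K/W
R_cork board = ln(104.4/24.4)/(2π×0.0419×1) = 5.522 K/W
R_outer film = 1/(h_o·2πr_oL) = 1/(19.9×2π×0.1044×1) = 0.07661 K/W
R_total = 5.603 K/W
Q = ΔT/R_total = 17/5.603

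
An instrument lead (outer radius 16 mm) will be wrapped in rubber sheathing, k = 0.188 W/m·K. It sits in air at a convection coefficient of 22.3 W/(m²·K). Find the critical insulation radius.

For a cylinder r_cr = k/h = 0.188/22.3
r_cr = 8.43 mm; since the bare radius (16 mm) is above r_cr, any added insulation will reduce heat loss.

r_cr ≈ 8.43 mm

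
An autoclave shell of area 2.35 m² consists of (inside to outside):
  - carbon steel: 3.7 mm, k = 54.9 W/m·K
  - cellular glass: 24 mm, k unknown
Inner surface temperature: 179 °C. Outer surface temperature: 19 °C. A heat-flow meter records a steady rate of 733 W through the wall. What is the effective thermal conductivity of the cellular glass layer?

k ≈ 0.0468 W/(m·K)

Using the resistance-network approach (series):
R_carbon steel = L/(kA) = 0.0037/(54.9×2.35) = 2.868×10^-5 K/W
Sum of known resistances R_other = 2.868×10^-5 K/W
Total R = ΔT/Q = 160/733 = 0.2183 K/W
R_cellular glass = R_total − R_other = 0.2183 K/W
k = L/(R·A) = 0.024/(0.2183×2.35)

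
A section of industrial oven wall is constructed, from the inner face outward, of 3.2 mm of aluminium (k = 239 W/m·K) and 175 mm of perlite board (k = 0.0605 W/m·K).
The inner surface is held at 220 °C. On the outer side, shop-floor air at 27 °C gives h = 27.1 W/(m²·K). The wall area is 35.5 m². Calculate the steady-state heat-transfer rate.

Q ≈ 2340 W

Treating each layer as a thermal resistance in series:
R_aluminium = L/(kA) = 0.0032/(239×35.5) = 3.772×10^-7 K/W
R_perlite board = L/(kA) = 0.175/(0.0605×35.5) = 0.08148 K/W
R_outer film = 1/(h_o·A) = 1/(27.1×35.5) = 0.001039 K/W
R_total = 0.08252 K/W
Q = ΔT / R_total = 193 / 0.08252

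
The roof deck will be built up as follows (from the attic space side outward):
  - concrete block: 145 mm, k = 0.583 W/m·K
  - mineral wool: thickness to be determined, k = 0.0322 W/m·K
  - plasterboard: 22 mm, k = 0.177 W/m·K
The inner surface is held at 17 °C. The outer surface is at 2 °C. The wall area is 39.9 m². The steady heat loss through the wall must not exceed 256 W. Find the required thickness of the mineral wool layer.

Using the resistance-network approach (series):
R_concrete block = L/(kA) = 0.145/(0.583×39.9) = 0.006233 K/W
R_plasterboard = L/(kA) = 0.022/(0.177×39.9) = 0.003115 K/W
Sum of the known resistances R_other = 0.009349 K/W
Required total resistance R_tot = ΔT/Q_allow = 15/256 = 0.05859 K/W
R_mineral wool = R_tot − R_other = 0.04925 K/W
L = R·k·A = 0.04925×0.0322×39.9

L ≈ 63.3 mm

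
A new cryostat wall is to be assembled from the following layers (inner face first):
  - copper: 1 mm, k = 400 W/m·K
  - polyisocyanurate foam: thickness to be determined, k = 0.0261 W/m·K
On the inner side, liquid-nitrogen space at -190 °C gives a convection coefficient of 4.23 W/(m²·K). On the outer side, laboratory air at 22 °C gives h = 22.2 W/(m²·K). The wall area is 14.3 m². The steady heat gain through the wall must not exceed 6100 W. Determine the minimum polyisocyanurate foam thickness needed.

Model the wall as resistances in series:
R_inner film = 1/(h_i·A) = 1/(4.23×14.3) = 0.01653 K/W
R_copper = L/(kA) = 0.001/(400×14.3) = 1.748×10^-7 K/W
R_outer film = 1/(h_o·A) = 1/(22.2×14.3) = 0.00315 K/W
Sum of the known resistances R_other = 0.01968 K/W
Required total resistance R_tot = ΔT/Q_allow = 212/6100 = 0.03475 K/W
R_polyisocyanurate foam = R_tot − R_other = 0.01507 K/W
L = R·k·A = 0.01507×0.0261×14.3

L ≈ 5.63 mm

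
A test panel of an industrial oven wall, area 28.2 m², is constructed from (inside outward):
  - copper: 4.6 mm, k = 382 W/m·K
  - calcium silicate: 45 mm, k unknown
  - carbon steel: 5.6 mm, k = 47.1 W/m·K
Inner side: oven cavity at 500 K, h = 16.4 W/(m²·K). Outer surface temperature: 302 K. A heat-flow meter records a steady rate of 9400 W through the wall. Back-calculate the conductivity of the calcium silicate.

Using the resistance-network approach (series):
R_inner film = 1/(h_i·A) = 1/(16.4×28.2) = 0.002162 K/W
R_copper = L/(kA) = 0.0046/(382×28.2) = 4.27×10^-7 K/W
R_carbon steel = L/(kA) = 0.0056/(47.1×28.2) = 4.216×10^-6 K/W
Sum of known resistances R_other = 0.002167 K/W
Total R = ΔT/Q = 198/9400 = 0.02106 K/W
R_calcium silicate = R_total − R_other = 0.0189 K/W
k = L/(R·A) = 0.045/(0.0189×28.2)

k ≈ 0.0844 W/(m·K)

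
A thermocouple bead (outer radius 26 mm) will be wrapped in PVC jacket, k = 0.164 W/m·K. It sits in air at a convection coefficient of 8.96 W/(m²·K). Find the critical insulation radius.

r_cr ≈ 36.6 mm

For a sphere r_cr = 2k/h = 2×0.164/8.96
r_cr = 36.6 mm; since the bare radius (26 mm) is below r_cr, adding a thin layer of insulation will *increase* heat loss.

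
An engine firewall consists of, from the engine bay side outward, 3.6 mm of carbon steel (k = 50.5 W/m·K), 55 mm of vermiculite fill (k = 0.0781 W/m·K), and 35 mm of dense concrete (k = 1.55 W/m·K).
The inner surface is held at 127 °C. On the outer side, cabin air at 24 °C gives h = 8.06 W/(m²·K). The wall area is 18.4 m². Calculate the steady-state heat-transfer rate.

Q ≈ 2230 W

Using the resistance-network approach (series):
R_carbon steel = L/(kA) = 0.0036/(50.5×18.4) = 3.874×10^-6 K/W
R_vermiculite fill = L/(kA) = 0.055/(0.0781×18.4) = 0.03827 K/W
R_dense concrete = L/(kA) = 0.035/(1.55×18.4) = 0.001227 K/W
R_outer film = 1/(h_o·A) = 1/(8.06×18.4) = 0.006743 K/W
R_total = 0.04625 K/W
Q = ΔT / R_total = 103 / 0.04625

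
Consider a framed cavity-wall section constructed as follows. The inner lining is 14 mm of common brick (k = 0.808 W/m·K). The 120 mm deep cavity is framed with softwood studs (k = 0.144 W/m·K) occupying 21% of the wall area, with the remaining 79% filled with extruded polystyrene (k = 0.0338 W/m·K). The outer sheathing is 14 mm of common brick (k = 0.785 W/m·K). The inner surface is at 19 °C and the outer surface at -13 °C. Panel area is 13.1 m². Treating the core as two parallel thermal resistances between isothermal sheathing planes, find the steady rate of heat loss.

Sheathing layers in series; stud and cavity paths in parallel between them.
R_inner = 0.014/(0.808×13.1) = 0.001323 K/W
R_stud  = 0.12/(0.144×0.21×13.1) = 0.3029 K/W
R_cav   = 0.12/(0.0338×0.79×13.1) = 0.3431 K/W
1/R_core = 1/R_stud + 1/R_cav → R_core = 0.1609 K/W
R_outer = 0.014/(0.785×13.1) = 0.001361 K/W
R_total = 0.1636 K/W
Q = ΔT/R_total = 32/0.1636

Q ≈ 196 W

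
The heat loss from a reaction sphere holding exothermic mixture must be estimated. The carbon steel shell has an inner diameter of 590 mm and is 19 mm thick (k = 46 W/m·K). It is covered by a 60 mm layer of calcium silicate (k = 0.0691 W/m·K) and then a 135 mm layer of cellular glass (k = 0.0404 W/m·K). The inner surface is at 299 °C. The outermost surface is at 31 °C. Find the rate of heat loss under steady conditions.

Radial (spherical) resistances in series:
R_carbon steel shell = (1/0.295 − 1/0.314)/(4π×46) = 3.548×10^-4 K/W
R_calcium silicate = (1/0.314 − 1/0.374)/(4π×0.0691) = 0.5884 K/W
R_cellular glass = (1/0.374 − 1/0.509)/(4π×0.0404) = 1.397 K/W
R_total = 1.986 K/W
Q = ΔT/R_total = 268/1.986

Q ≈ 135 W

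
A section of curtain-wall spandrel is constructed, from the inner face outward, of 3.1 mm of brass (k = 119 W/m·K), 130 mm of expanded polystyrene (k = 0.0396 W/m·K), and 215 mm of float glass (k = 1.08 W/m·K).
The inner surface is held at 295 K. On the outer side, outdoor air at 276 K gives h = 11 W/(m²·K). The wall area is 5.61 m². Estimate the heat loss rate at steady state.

Q ≈ 29.8 W

Using the resistance-network approach (series):
R_brass = L/(kA) = 0.0031/(119×5.61) = 4.644×10^-6 K/W
R_expanded polystyrene = L/(kA) = 0.13/(0.0396×5.61) = 0.5852 K/W
R_float glass = L/(kA) = 0.215/(1.08×5.61) = 0.03549 K/W
R_outer film = 1/(h_o·A) = 1/(11×5.61) = 0.0162 K/W
R_total = 0.6369 K/W
Q = ΔT / R_total = 19 / 0.6369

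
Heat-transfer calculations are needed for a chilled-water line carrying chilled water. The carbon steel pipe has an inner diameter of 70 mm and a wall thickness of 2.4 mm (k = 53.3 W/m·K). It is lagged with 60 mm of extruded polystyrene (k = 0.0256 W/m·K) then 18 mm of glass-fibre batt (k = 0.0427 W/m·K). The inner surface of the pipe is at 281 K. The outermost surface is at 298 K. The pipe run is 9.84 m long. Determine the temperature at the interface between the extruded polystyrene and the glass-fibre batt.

Treating each annulus and film as a series resistance:
R_carbon steel pipe wall = ln(37.4/35)/(2π×53.3×9.84) = 2.013×10^-5 K/W
R_extruded polystyrene = ln(97.4/37.4)/(2π×0.0256×9.84) = 0.6047 K/W
R_glass-fibre batt = ln(115.4/97.4)/(2π×0.0427×9.84) = 0.06423 K/W
R_total = 0.669 K/W
Q = ΔT/R_total = 17/0.669
Q = 25.4 W
T_interface = T_inner + Q·ΣR(inner→interface) = 281 + 25.4×0.6048

T ≈ 296 K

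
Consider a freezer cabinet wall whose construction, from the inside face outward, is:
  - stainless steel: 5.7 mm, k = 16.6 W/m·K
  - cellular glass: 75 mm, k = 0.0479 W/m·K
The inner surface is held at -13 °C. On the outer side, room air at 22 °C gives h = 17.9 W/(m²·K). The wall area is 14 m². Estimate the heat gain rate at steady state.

Q ≈ 302 W

Series thermal resistances:
R_stainless steel = L/(kA) = 0.0057/(16.6×14) = 2.453×10^-5 K/W
R_cellular glass = L/(kA) = 0.075/(0.0479×14) = 0.1118 K/W
R_outer film = 1/(h_o·A) = 1/(17.9×14) = 0.00399 K/W
R_total = 0.1159 K/W
Q = ΔT / R_total = 35 / 0.1159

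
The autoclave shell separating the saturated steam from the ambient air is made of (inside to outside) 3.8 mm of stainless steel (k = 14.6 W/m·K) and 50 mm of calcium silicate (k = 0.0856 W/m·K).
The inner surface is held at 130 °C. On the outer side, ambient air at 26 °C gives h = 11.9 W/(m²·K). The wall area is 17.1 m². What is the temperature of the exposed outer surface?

T ≈ 39.1 °C

Treating each layer as a thermal resistance in series:
R_stainless steel = L/(kA) = 0.0038/(14.6×17.1) = 1.522×10^-5 K/W
R_calcium silicate = L/(kA) = 0.05/(0.0856×17.1) = 0.03416 K/W
R_outer film = 1/(h_o·A) = 1/(11.9×17.1) = 0.004914 K/W
R_total = 0.03909 K/W;  Q = ΔT/R_total = 104/0.03909 = 2661 W
T_interface = T_inner − Q·ΣR(inner→interface) = 130 − 2660×0.03417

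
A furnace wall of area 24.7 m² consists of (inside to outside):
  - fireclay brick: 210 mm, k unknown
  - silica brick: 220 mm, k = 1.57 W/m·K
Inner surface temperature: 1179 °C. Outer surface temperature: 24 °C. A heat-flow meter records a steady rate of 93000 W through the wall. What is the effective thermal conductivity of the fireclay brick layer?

k ≈ 1.26 W/(m·K)

Thermal resistances in series:
R_silica brick = L/(kA) = 0.22/(1.57×24.7) = 0.005673 K/W
Sum of known resistances R_other = 0.005673 K/W
Total R = ΔT/Q = 1155/93000 = 0.01242 K/W
R_fireclay brick = R_total − R_other = 0.006746 K/W
k = L/(R·A) = 0.21/(0.006746×24.7)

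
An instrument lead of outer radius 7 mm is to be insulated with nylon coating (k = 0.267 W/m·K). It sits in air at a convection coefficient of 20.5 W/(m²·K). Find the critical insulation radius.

r_cr ≈ 13 mm

For a cylinder r_cr = k/h = 0.267/20.5
r_cr = 13 mm; since the bare radius (7 mm) is below r_cr, adding a thin layer of insulation will *increase* heat loss.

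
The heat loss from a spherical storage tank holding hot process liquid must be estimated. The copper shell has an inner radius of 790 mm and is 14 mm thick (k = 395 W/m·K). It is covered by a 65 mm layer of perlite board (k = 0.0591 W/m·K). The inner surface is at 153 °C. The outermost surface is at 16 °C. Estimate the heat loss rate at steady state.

Q ≈ 1090 W

For a spherical shell R = (1/r₁ − 1/r₂)/(4πk); film R = 1/(h·4πr²). In series:
R_copper shell = (1/0.79 − 1/0.804)/(4π×395) = 4.441×10^-6 K/W
R_perlite board = (1/0.804 − 1/0.869)/(4π×0.0591) = 0.1253 K/W
R_total = 0.1253 K/W
Q = ΔT/R_total = 137/0.1253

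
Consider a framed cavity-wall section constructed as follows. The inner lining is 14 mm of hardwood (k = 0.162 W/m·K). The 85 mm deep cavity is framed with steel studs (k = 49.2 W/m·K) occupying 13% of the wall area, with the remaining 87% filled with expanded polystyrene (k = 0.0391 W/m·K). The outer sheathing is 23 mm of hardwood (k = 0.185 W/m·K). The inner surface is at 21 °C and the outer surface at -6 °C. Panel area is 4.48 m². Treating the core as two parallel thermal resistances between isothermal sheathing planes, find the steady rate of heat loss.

Sheathing layers in series; stud and cavity paths in parallel between them.
R_inner = 0.014/(0.162×4.48) = 0.01929 K/W
R_stud  = 0.085/(49.2×0.13×4.48) = 0.002966 K/W
R_cav   = 0.085/(0.0391×0.87×4.48) = 0.5578 K/W
1/R_core = 1/R_stud + 1/R_cav → R_core = 0.002951 K/W
R_outer = 0.023/(0.185×4.48) = 0.02775 K/W
R_total = 0.04999 K/W
Q = ΔT/R_total = 27/0.04999

Q ≈ 540 W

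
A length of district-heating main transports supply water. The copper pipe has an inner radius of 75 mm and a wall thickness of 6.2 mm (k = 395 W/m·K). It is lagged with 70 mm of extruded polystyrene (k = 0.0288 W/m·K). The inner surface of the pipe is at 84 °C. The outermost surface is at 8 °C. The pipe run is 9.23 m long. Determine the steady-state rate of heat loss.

Treating each annulus and film as a series resistance:
R_copper pipe wall = ln(81.2/75)/(2π×395×9.23) = 3.467×10^-6 K/W
R_extruded polystyrene = ln(151.2/81.2)/(2π×0.0288×9.23) = 0.3722 K/W
R_total = 0.3722 K/W
Q = ΔT/R_total = 76/0.3722

Q ≈ 204 W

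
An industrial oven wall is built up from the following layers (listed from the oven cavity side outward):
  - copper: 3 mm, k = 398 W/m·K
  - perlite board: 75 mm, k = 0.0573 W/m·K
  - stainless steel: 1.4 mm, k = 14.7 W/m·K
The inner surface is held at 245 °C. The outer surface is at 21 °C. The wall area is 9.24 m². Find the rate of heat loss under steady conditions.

Q ≈ 1580 W

Thermal resistances in series:
R_copper = L/(kA) = 0.003/(398×9.24) = 8.158×10^-7 K/W
R_perlite board = L/(kA) = 0.075/(0.0573×9.24) = 0.1417 K/W
R_stainless steel = L/(kA) = 0.0014/(14.7×9.24) = 1.031×10^-5 K/W
R_total = 0.1417 K/W
Q = ΔT / R_total = 224 / 0.1417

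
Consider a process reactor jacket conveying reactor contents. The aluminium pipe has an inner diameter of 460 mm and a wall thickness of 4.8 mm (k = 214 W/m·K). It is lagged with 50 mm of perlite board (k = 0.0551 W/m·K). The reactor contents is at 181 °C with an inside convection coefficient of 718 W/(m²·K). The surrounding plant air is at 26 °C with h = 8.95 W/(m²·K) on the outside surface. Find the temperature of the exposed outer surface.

T ≈ 41.6 °C

For a radial system each layer contributes R = ln(r_out/r_in)/(2πkL); films add R = 1/(hA).
R_inner film = 1/(h_i·2πr₁L) = 1/(718×2π×0.23×1) = 9.638×10^-4 K/W
R_aluminium pipe wall = ln(234.8/230)/(2π×214×1) = 1.536×10^-5 K/W
R_perlite board = ln(284.8/234.8)/(2π×0.0551×1) = 0.5576 K/W
R_outer film = 1/(h_o·2πr_oL) = 1/(8.95×2π×0.2848×1) = 0.06244 K/W
R_total = 0.621 K/W
Q = ΔT/R_total = 155/0.621
Q = 250 W/m
T_interface = T_inner − Q·ΣR(inner→interface) = 181 − 250×0.5586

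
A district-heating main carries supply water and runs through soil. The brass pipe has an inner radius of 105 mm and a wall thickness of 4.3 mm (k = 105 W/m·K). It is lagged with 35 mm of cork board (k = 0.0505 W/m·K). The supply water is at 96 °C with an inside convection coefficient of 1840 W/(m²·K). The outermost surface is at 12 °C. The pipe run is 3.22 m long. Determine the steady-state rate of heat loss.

Q ≈ 309 W

Cylindrical conduction, so R = ln(r₂/r₁)/(2πkL) per layer, in series:
R_inner film = 1/(h_i·2πr₁L) = 1/(1840×2π×0.105×3.22) = 2.558×10^-4 K/W
R_brass pipe wall = ln(109.3/105)/(2π×105×3.22) = 1.889×10^-5 K/W
R_cork board = ln(144.3/109.3)/(2π×0.0505×3.22) = 0.2719 K/W
R_total = 0.2722 K/W
Q = ΔT/R_total = 84/0.2722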